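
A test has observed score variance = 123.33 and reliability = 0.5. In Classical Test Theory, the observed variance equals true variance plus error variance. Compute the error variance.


var_true = rxx * var_obs = 0.5 * 123.33 = 61.665
var_error = var_obs - var_true
var_error = 123.33 - 61.665
var_error = 61.665

61.665


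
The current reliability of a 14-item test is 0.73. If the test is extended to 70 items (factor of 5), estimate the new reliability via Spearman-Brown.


r_new = (n * rxx) / (1 + (n-1) * rxx)
r_new = (5 * 0.73) / (1 + 4 * 0.73)
r_new = 3.65 / 3.92
r_new = 0.9311

0.9311


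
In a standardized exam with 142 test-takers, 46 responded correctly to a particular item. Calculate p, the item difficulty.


Item difficulty p = number correct / total examinees
p = 46 / 142
p = 0.3239

0.3239


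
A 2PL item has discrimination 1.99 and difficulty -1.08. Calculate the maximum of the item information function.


For 2PL, max info at theta = b = -1.08
I_max = a^2 / 4 = 1.99^2 / 4
= 3.9601 / 4
I_max = 0.99

0.99


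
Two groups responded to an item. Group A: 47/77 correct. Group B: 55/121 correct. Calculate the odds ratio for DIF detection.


Odds_A = 47/30 = 1.5667
Odds_B = 55/66 = 0.8333
OR = Odds_A / Odds_B = 1.5667 / 0.8333
Exactly, OR = (47 * 66) / (30 * 55) = 3102 / 1650
OR = 1.88

1.88


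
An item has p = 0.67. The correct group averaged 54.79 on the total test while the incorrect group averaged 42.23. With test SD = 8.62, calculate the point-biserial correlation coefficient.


q = 1 - p = 0.33
rpb = ((M1 - M0) / SD) * sqrt(p * q)
rpb = ((54.79 - 42.23) / 8.62) * sqrt(0.67 * 0.33)
rpb = 0.6851

0.6851


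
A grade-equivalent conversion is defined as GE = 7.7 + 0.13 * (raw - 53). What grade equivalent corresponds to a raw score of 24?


raw - median = 24 - 53 = -29
slope * diff = 0.13 * -29 = -3.77
GE = 7.7 + -3.77
GE = 3.93

3.93


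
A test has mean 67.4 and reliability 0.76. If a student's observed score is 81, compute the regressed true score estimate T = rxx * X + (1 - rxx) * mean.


T_est = rxx * X + (1 - rxx) * mean
T_est = 0.76 * 81 + 0.24 * 67.4
T_est = 61.56 + 16.176
T_est = 77.736

77.736


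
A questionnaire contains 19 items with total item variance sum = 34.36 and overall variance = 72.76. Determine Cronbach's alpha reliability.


alpha = (k/(k-1)) * (1 - sum(si^2)/s_total^2)
= (19/18) * (1 - 34.36/72.76)
alpha = 0.5571

0.5571


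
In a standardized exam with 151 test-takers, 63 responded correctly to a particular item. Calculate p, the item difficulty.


Item difficulty p = number correct / total examinees
p = 63 / 151
p = 0.4172

0.4172


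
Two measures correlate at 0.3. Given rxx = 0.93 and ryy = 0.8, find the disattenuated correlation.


r_corrected = rxy / sqrt(rxx * ryy)
= 0.3 / sqrt(0.93 * 0.8)
= 0.3 / sqrt(0.744)
= 0.3 / 0.862554
r_corrected = 0.3478

0.3478


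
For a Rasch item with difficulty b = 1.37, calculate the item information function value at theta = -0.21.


P = 1/(1+exp(-(-0.21-1.37))) = 0.1708
I = P*(1-P) = 0.1708 * 0.8292
I = 0.1416

0.1416


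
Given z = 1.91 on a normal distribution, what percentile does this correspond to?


CDF(z) = 0.5 * (1 + erf(z/sqrt(2)))
erf(1.3506) = 0.9439
CDF = 0.9719
Percentile rank = 0.9719 * 100 = 97.19

97.19


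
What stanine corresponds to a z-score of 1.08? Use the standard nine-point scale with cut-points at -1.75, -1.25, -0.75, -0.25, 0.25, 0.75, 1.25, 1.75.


Stanine boundaries: [-1.75, -1.25, -0.75, -0.25, 0.25, 0.75, 1.25, 1.75]
z = 1.08
Check each boundary:
  z >= -1.75 -> could be stanine 2
  z >= -1.25 -> could be stanine 3
  z >= -0.75 -> could be stanine 4
  z >= -0.25 -> could be stanine 5
  z >= 0.25 -> could be stanine 6
  z >= 0.75 -> could be stanine 7
  z < 1.25
  z < 1.75
Highest qualifying boundary gives stanine = 7

7


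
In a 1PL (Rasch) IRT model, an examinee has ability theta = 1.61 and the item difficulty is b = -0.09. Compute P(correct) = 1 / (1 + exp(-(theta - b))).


theta - b = 1.61 - -0.09 = 1.7
exp(-(theta - b)) = exp(-1.7) = 0.1827
P = 1 / (1 + 0.1827)
P = 0.8455

0.8455


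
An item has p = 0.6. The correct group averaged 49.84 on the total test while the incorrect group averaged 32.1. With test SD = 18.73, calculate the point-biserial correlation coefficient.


q = 1 - p = 0.4
rpb = ((M1 - M0) / SD) * sqrt(p * q)
rpb = ((49.84 - 32.1) / 18.73) * sqrt(0.6 * 0.4)
rpb = 0.464

0.464


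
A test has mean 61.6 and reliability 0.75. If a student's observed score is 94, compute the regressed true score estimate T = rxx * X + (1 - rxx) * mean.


T_est = rxx * X + (1 - rxx) * mean
T_est = 0.75 * 94 + 0.25 * 61.6
T_est = 70.5 + 15.4
T_est = 85.9

85.9


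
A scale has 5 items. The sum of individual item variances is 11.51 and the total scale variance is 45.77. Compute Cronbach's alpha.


alpha = (k/(k-1)) * (1 - sum(si^2)/s_total^2)
= (5/4) * (1 - 11.51/45.77)
alpha = 0.9357

0.9357


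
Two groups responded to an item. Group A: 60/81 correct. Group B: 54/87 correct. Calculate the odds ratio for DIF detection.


Odds_A = 60/21 = 2.8571
Odds_B = 54/33 = 1.6364
OR = Odds_A / Odds_B = 2.8571 / 1.6364
Exactly, OR = (60 * 33) / (21 * 54) = 1980 / 1134
OR = 1.746

1.746


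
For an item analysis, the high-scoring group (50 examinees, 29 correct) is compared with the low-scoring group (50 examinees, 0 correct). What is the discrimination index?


p_upper = 29/50 = 0.58
p_lower = 0/50 = 0.0
D = 0.58 - 0.0 = 0.58

0.58


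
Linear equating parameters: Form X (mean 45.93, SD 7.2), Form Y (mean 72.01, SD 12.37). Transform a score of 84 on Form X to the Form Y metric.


slope = SD_Y / SD_X = 12.37 / 7.2 ~ 1.7181
intercept = mean_Y - slope * mean_X = 72.01 - (12.37 / 7.2) * 45.93 ~ -6.9003
Y = slope * X + intercept. To avoid rounding drift from the rounded slope/intercept, evaluate the equivalent form Y = mean_Y + SD_Y * (X - mean_X) / SD_X at full precision:
Y = 72.01 + 12.37 * (84 - 45.93) / 7.2
Y = 72.01 + 12.37 * 38.07 / 7.2
Y = 72.01 + 470.9259 / 7.2
Y = 72.01 + 65.4064
Y = 137.4164

137.4164


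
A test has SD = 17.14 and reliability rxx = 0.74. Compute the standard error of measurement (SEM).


SEM = SD * sqrt(1 - rxx)
SEM = 17.14 * sqrt(1 - 0.74)
SEM = 17.14 * sqrt(0.26) = 17.14 * 0.509902
SEM = 8.7397

8.7397


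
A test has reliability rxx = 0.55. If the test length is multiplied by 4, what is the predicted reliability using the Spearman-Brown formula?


r_new = (n * rxx) / (1 + (n-1) * rxx)
r_new = (4 * 0.55) / (1 + 3 * 0.55)
r_new = 2.2 / 2.65
r_new = 0.8302

0.8302


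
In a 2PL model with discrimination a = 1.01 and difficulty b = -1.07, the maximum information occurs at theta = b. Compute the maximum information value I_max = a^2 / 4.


For 2PL, max info at theta = b = -1.07
I_max = a^2 / 4 = 1.01^2 / 4
= 1.0201 / 4
I_max = 0.255

0.255


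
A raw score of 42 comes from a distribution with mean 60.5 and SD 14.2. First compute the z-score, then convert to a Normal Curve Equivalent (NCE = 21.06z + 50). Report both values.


z = (X - mean) / SD = (42 - 60.5) / 14.2
z = -18.5 / 14.2
z = -1.3028
NCE = NCE = 21.06z + 50
Carry z at full precision (z = -18.5 / 14.2) into the conversion:
NCE = 21.06 * (-18.5 / 14.2) + 50 = -389.61 / 14.2 + 50
NCE = -27.4373 + 50
NCE = 22.5627

22.5627


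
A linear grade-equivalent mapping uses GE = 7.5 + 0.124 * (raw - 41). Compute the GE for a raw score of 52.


raw - median = 52 - 41 = 11
slope * diff = 0.124 * 11 = 1.364
GE = 7.5 + 1.364
GE = 8.864

8.864


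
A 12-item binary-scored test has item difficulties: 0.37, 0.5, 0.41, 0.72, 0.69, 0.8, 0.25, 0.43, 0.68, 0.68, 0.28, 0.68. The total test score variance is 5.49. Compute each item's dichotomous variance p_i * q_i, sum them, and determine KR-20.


For each item, compute p_i * q_i:
  Item 1: 0.37 * 0.63 = 0.2331
  Item 2: 0.5 * 0.5 = 0.25
  Item 3: 0.41 * 0.59 = 0.2419
  Item 4: 0.72 * 0.28 = 0.2016
  Item 5: 0.69 * 0.31 = 0.2139
  Item 6: 0.8 * 0.2 = 0.16
  Item 7: 0.25 * 0.75 = 0.1875
  Item 8: 0.43 * 0.57 = 0.2451
  Item 9: 0.68 * 0.32 = 0.2176
  Item 10: 0.68 * 0.32 = 0.2176
  Item 11: 0.28 * 0.72 = 0.2016
  Item 12: 0.68 * 0.32 = 0.2176
Sum(p_i * q_i) = 0.2331 + 0.25 + 0.2419 + 0.2016 + 0.2139 + 0.16 + 0.1875 + 0.2451 + 0.2176 + 0.2176 + 0.2016 + 0.2176 = 2.5875
KR-20 = (k/(k-1)) * (1 - Sum(p_i*q_i) / Var_total)
= (12/11) * (1 - 2.5875/5.49)
= 1.0909 * 0.5287
KR-20 = 0.5768

0.5768


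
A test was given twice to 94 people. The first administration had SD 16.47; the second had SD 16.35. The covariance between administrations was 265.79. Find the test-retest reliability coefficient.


r = cov(X,Y) / (SD_X * SD_Y)
r = 265.79 / (16.47 * 16.35)
r = 265.79 / 269.2845
r = 0.987

0.987


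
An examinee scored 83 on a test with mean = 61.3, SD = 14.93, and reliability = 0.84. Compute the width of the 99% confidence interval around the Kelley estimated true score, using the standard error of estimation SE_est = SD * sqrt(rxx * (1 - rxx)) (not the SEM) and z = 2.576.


True score estimate = 0.84*83 + 0.16*61.3 = 79.528
SE_est = SD * sqrt(rxx * (1 - rxx)) = 14.93 * sqrt(0.84 * 0.16) = 14.93 * sqrt(0.1344) = 5.473428
CI = T_est +/- z * SE_est, so width = 2 * z * SE_est = 2 * 2.576 * 5.473428
Width = 28.1991

28.1991


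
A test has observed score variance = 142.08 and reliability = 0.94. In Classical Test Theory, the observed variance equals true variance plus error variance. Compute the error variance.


var_true = rxx * var_obs = 0.94 * 142.08 = 133.5552
var_error = var_obs - var_true
var_error = 142.08 - 133.5552
var_error = 8.5248

8.5248


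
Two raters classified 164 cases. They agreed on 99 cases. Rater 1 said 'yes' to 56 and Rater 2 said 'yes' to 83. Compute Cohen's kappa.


P_o = 99/164 = 0.603659
P_e = (56*83 + 108*81) / 26896 = 0.498067
kappa = (P_o - P_e) / (1 - P_e)
kappa = (0.603659 - 0.498067) / (1 - 0.498067)
kappa = 0.2104

0.2104


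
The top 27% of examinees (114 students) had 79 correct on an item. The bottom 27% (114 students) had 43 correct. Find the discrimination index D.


p_upper = 79/114 = 0.693
p_lower = 43/114 = 0.3772
D = 0.693 - 0.3772 = 0.3158

0.3158


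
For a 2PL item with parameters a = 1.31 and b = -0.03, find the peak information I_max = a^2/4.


For 2PL, max info at theta = b = -0.03
I_max = a^2 / 4 = 1.31^2 / 4
= 1.7161 / 4
I_max = 0.429

0.429


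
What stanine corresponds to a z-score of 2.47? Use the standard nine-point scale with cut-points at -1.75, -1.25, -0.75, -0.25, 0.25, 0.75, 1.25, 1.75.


Stanine boundaries: [-1.75, -1.25, -0.75, -0.25, 0.25, 0.75, 1.25, 1.75]
z = 2.47
Check each boundary:
  z >= -1.75 -> could be stanine 2
  z >= -1.25 -> could be stanine 3
  z >= -0.75 -> could be stanine 4
  z >= -0.25 -> could be stanine 5
  z >= 0.25 -> could be stanine 6
  z >= 0.75 -> could be stanine 7
  z >= 1.25 -> could be stanine 8
  z >= 1.75 -> could be stanine 9
Highest qualifying boundary gives stanine = 9

9


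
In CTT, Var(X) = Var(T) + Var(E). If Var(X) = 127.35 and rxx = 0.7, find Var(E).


var_true = rxx * var_obs = 0.7 * 127.35 = 89.145
var_error = var_obs - var_true
var_error = 127.35 - 89.145
var_error = 38.205

38.205


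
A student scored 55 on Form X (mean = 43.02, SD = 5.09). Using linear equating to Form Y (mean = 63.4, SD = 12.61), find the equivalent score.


slope = SD_Y / SD_X = 12.61 / 5.09 ~ 2.4774
intercept = mean_Y - slope * mean_X = 63.4 - (12.61 / 5.09) * 43.02 ~ -43.178
Y = slope * X + intercept. To avoid rounding drift from the rounded slope/intercept, evaluate the equivalent form Y = mean_Y + SD_Y * (X - mean_X) / SD_X at full precision:
Y = 63.4 + 12.61 * (55 - 43.02) / 5.09
Y = 63.4 + 12.61 * 11.98 / 5.09
Y = 63.4 + 151.0678 / 5.09
Y = 63.4 + 29.6793
Y = 93.0793

93.0793


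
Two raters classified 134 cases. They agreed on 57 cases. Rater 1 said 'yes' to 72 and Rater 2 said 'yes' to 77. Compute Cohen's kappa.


P_o = 57/134 = 0.425373
P_e = (72*77 + 62*57) / 17956 = 0.505569
kappa = (P_o - P_e) / (1 - P_e)
kappa = (0.425373 - 0.505569) / (1 - 0.505569)
kappa = -0.1622

-0.1622


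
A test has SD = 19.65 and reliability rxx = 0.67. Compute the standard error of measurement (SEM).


SEM = SD * sqrt(1 - rxx)
SEM = 19.65 * sqrt(1 - 0.67)
SEM = 19.65 * sqrt(0.33) = 19.65 * 0.574456
SEM = 11.2881

11.2881


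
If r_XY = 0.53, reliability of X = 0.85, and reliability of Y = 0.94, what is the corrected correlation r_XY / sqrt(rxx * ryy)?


r_corrected = rxy / sqrt(rxx * ryy)
= 0.53 / sqrt(0.85 * 0.94)
= 0.53 / sqrt(0.799)
= 0.53 / 0.893868
r_corrected = 0.5929

0.5929


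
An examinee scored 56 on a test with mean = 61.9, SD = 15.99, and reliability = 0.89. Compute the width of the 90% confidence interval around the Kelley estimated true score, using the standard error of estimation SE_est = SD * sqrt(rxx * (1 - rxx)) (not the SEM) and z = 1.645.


True score estimate = 0.89*56 + 0.11*61.9 = 56.649
SE_est = SD * sqrt(rxx * (1 - rxx)) = 15.99 * sqrt(0.89 * 0.11) = 15.99 * sqrt(0.0979) = 5.003107
CI = T_est +/- z * SE_est, so width = 2 * z * SE_est = 2 * 1.645 * 5.003107
Width = 16.4602

16.4602


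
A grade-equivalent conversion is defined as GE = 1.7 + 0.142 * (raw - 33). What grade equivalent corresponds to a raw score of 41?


raw - median = 41 - 33 = 8
slope * diff = 0.142 * 8 = 1.136
GE = 1.7 + 1.136
GE = 2.836

2.836


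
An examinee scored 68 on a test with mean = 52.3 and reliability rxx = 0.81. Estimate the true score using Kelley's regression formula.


T_est = rxx * X + (1 - rxx) * mean
T_est = 0.81 * 68 + 0.19 * 52.3
T_est = 55.08 + 9.937
T_est = 65.017

65.017


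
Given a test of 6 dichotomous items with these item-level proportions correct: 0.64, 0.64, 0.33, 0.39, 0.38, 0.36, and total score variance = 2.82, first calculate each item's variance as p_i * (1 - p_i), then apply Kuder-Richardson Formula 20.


For each item, compute p_i * q_i:
  Item 1: 0.64 * 0.36 = 0.2304
  Item 2: 0.64 * 0.36 = 0.2304
  Item 3: 0.33 * 0.67 = 0.2211
  Item 4: 0.39 * 0.61 = 0.2379
  Item 5: 0.38 * 0.62 = 0.2356
  Item 6: 0.36 * 0.64 = 0.2304
Sum(p_i * q_i) = 0.2304 + 0.2304 + 0.2211 + 0.2379 + 0.2356 + 0.2304 = 1.3858
KR-20 = (k/(k-1)) * (1 - Sum(p_i*q_i) / Var_total)
= (6/5) * (1 - 1.3858/2.82)
= 1.2 * 0.5086
KR-20 = 0.6103

0.6103


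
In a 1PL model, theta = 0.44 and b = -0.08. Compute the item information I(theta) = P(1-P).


P = 1/(1+exp(-(0.44--0.08))) = 0.6271
I = P*(1-P) = 0.6271 * 0.3729
I = 0.2338

0.2338


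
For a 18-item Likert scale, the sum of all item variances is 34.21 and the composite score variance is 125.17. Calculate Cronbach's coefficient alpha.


alpha = (k/(k-1)) * (1 - sum(si^2)/s_total^2)
= (18/17) * (1 - 34.21/125.17)
alpha = 0.7694

0.7694


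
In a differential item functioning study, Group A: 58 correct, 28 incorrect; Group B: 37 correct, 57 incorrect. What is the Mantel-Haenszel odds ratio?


Odds_A = 58/28 = 2.0714
Odds_B = 37/57 = 0.6491
OR = Odds_A / Odds_B = 2.0714 / 0.6491
Exactly, OR = (58 * 57) / (28 * 37) = 3306 / 1036
OR = 3.1911

3.1911


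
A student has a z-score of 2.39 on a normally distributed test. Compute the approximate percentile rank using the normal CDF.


CDF(z) = 0.5 * (1 + erf(z/sqrt(2)))
erf(1.69) = 0.9832
CDF = 0.9916
Percentile rank = 0.9916 * 100 = 99.16

99.16


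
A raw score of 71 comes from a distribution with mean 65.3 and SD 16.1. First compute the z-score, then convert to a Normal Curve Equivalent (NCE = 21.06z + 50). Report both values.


z = (X - mean) / SD = (71 - 65.3) / 16.1
z = 5.7 / 16.1
z = 0.354
NCE = NCE = 21.06z + 50
Carry z at full precision (z = 5.7 / 16.1) into the conversion:
NCE = 21.06 * (5.7 / 16.1) + 50 = 120.042 / 16.1 + 50
NCE = 7.456 + 50
NCE = 57.456

57.456


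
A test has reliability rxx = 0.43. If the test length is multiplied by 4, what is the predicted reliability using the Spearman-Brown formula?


r_new = (n * rxx) / (1 + (n-1) * rxx)
r_new = (4 * 0.43) / (1 + 3 * 0.43)
r_new = 1.72 / 2.29
r_new = 0.7511

0.7511


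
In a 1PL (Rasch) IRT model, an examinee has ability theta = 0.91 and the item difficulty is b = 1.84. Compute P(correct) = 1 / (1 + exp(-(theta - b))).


theta - b = 0.91 - 1.84 = -0.93
exp(-(theta - b)) = exp(0.93) = 2.5345
P = 1 / (1 + 2.5345)
P = 0.2829

0.2829


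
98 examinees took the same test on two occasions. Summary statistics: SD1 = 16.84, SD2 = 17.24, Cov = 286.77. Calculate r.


r = cov(X,Y) / (SD_X * SD_Y)
r = 286.77 / (16.84 * 17.24)
r = 286.77 / 290.3216
r = 0.9878

0.9878


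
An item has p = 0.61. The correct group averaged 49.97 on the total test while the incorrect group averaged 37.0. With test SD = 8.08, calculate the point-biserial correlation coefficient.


q = 1 - p = 0.39
rpb = ((M1 - M0) / SD) * sqrt(p * q)
rpb = ((49.97 - 37.0) / 8.08) * sqrt(0.61 * 0.39)
rpb = 0.7829

0.7829


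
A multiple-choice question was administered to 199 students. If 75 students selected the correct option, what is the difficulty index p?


Item difficulty p = number correct / total examinees
p = 75 / 199
p = 0.3769

0.3769


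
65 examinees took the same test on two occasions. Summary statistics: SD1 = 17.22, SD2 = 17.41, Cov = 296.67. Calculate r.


r = cov(X,Y) / (SD_X * SD_Y)
r = 296.67 / (17.22 * 17.41)
r = 296.67 / 299.8002
r = 0.9896

0.9896


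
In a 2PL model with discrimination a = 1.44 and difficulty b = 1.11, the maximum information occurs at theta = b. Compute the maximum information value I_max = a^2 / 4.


For 2PL, max info at theta = b = 1.11
I_max = a^2 / 4 = 1.44^2 / 4
= 2.0736 / 4
I_max = 0.5184

0.5184


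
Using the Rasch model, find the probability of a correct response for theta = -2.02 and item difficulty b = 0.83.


theta - b = -2.02 - 0.83 = -2.85
exp(-(theta - b)) = exp(2.85) = 17.2878
P = 1 / (1 + 17.2878)
P = 0.0547

0.0547


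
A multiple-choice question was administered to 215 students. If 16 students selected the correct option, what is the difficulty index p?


Item difficulty p = number correct / total examinees
p = 16 / 215
p = 0.0744

0.0744


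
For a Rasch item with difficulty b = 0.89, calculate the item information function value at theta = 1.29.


P = 1/(1+exp(-(1.29-0.89))) = 0.5987
I = P*(1-P) = 0.5987 * 0.4013
I = 0.2403

0.2403


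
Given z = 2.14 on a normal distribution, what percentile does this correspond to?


CDF(z) = 0.5 * (1 + erf(z/sqrt(2)))
erf(1.5132) = 0.9676
CDF = 0.9838
Percentile rank = 0.9838 * 100 = 98.38

98.38


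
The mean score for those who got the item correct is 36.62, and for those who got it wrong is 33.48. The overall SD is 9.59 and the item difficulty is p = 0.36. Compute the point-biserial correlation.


q = 1 - p = 0.64
rpb = ((M1 - M0) / SD) * sqrt(p * q)
rpb = ((36.62 - 33.48) / 9.59) * sqrt(0.36 * 0.64)
rpb = 0.1572

0.1572


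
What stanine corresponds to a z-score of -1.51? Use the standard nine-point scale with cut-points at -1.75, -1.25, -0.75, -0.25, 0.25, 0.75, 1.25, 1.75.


Stanine boundaries: [-1.75, -1.25, -0.75, -0.25, 0.25, 0.75, 1.25, 1.75]
z = -1.51
Check each boundary:
  z >= -1.75 -> could be stanine 2
  z < -1.25
  z < -0.75
  z < -0.25
  z < 0.25
  z < 0.75
  z < 1.25
  z < 1.75
Highest qualifying boundary gives stanine = 2

2


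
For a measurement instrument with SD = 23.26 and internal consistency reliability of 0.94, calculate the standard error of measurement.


SEM = SD * sqrt(1 - rxx)
SEM = 23.26 * sqrt(1 - 0.94)
SEM = 23.26 * sqrt(0.06) = 23.26 * 0.244949
SEM = 5.6975

5.6975


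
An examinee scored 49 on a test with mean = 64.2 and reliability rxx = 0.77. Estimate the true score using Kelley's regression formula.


T_est = rxx * X + (1 - rxx) * mean
T_est = 0.77 * 49 + 0.23 * 64.2
T_est = 37.73 + 14.766
T_est = 52.496

52.496


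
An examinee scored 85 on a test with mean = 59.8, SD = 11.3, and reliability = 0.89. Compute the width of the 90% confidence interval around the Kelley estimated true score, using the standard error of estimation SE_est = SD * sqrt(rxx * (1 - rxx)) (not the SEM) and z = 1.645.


True score estimate = 0.89*85 + 0.11*59.8 = 82.228
SE_est = SD * sqrt(rxx * (1 - rxx)) = 11.3 * sqrt(0.89 * 0.11) = 11.3 * sqrt(0.0979) = 3.535654
CI = T_est +/- z * SE_est, so width = 2 * z * SE_est = 2 * 1.645 * 3.535654
Width = 11.6323

11.6323


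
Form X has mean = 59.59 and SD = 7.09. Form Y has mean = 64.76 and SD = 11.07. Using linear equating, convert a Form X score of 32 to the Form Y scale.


slope = SD_Y / SD_X = 11.07 / 7.09 ~ 1.5614
intercept = mean_Y - slope * mean_X = 64.76 - (11.07 / 7.09) * 59.59 ~ -28.2811
Y = slope * X + intercept. To avoid rounding drift from the rounded slope/intercept, evaluate the equivalent form Y = mean_Y + SD_Y * (X - mean_X) / SD_X at full precision:
Y = 64.76 + 11.07 * (32 - 59.59) / 7.09
Y = 64.76 - 11.07 * 27.59 / 7.09
Y = 64.76 - 305.4213 / 7.09
Y = 64.76 - 43.0778
Y = 21.6822

21.6822


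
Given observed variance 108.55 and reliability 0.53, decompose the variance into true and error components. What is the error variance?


var_true = rxx * var_obs = 0.53 * 108.55 = 57.5315
var_error = var_obs - var_true
var_error = 108.55 - 57.5315
var_error = 51.0185

51.0185


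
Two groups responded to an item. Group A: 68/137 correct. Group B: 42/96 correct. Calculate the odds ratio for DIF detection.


Odds_A = 68/69 = 0.9855
Odds_B = 42/54 = 0.7778
OR = Odds_A / Odds_B = 0.9855 / 0.7778
Exactly, OR = (68 * 54) / (69 * 42) = 3672 / 2898
OR = 1.2671

1.2671


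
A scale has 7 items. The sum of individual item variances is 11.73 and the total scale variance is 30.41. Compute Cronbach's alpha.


alpha = (k/(k-1)) * (1 - sum(si^2)/s_total^2)
= (7/6) * (1 - 11.73/30.41)
alpha = 0.7167

0.7167


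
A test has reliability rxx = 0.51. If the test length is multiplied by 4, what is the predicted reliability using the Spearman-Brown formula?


r_new = (n * rxx) / (1 + (n-1) * rxx)
r_new = (4 * 0.51) / (1 + 3 * 0.51)
r_new = 2.04 / 2.53
r_new = 0.8063

0.8063


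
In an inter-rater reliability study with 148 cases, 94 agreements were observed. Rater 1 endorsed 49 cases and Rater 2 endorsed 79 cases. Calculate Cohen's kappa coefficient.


P_o = 94/148 = 0.635135
P_e = (49*79 + 99*69) / 21904 = 0.488587
kappa = (P_o - P_e) / (1 - P_e)
kappa = (0.635135 - 0.488587) / (1 - 0.488587)
kappa = 0.2866

0.2866


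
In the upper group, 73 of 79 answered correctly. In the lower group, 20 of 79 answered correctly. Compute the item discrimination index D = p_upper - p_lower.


p_upper = 73/79 = 0.9241
p_lower = 20/79 = 0.2532
D = 0.9241 - 0.2532 = 0.6709

0.6709


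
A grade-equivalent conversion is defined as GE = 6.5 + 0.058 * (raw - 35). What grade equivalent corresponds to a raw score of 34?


raw - median = 34 - 35 = -1
slope * diff = 0.058 * -1 = -0.058
GE = 6.5 + -0.058
GE = 6.442

6.442


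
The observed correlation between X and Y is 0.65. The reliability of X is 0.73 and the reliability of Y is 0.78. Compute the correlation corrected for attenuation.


r_corrected = rxy / sqrt(rxx * ryy)
= 0.65 / sqrt(0.73 * 0.78)
= 0.65 / sqrt(0.5694)
= 0.65 / 0.754586
r_corrected = 0.8614

0.8614


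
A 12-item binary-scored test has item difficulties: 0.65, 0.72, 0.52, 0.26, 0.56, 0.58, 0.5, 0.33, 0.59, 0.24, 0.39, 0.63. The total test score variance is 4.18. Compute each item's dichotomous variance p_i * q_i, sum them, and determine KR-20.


For each item, compute p_i * q_i:
  Item 1: 0.65 * 0.35 = 0.2275
  Item 2: 0.72 * 0.28 = 0.2016
  Item 3: 0.52 * 0.48 = 0.2496
  Item 4: 0.26 * 0.74 = 0.1924
  Item 5: 0.56 * 0.44 = 0.2464
  Item 6: 0.58 * 0.42 = 0.2436
  Item 7: 0.5 * 0.5 = 0.25
  Item 8: 0.33 * 0.67 = 0.2211
  Item 9: 0.59 * 0.41 = 0.2419
  Item 10: 0.24 * 0.76 = 0.1824
  Item 11: 0.39 * 0.61 = 0.2379
  Item 12: 0.63 * 0.37 = 0.2331
Sum(p_i * q_i) = 0.2275 + 0.2016 + 0.2496 + 0.1924 + 0.2464 + 0.2436 + 0.25 + 0.2211 + 0.2419 + 0.1824 + 0.2379 + 0.2331 = 2.7275
KR-20 = (k/(k-1)) * (1 - Sum(p_i*q_i) / Var_total)
= (12/11) * (1 - 2.7275/4.18)
= 1.0909 * 0.3475
KR-20 = 0.3791

0.3791


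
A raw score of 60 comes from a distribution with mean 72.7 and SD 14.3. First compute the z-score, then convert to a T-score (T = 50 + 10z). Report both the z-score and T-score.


z = (X - mean) / SD = (60 - 72.7) / 14.3
z = -12.7 / 14.3
z = -0.8881
T-score = T = 50 + 10z
Carry z at full precision (z = -12.7 / 14.3) into the conversion:
T-score = 50 + 10 * (-12.7 / 14.3) = 50 + -127 / 14.3
T-score = 50 + -8.8811
T-score = 41.1189

41.1189


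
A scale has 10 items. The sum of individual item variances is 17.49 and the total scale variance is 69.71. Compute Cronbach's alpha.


alpha = (k/(k-1)) * (1 - sum(si^2)/s_total^2)
= (10/9) * (1 - 17.49/69.71)
alpha = 0.8323

0.8323


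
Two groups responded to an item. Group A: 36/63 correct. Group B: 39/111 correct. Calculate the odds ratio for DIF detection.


Odds_A = 36/27 = 1.3333
Odds_B = 39/72 = 0.5417
OR = Odds_A / Odds_B = 1.3333 / 0.5417
Exactly, OR = (36 * 72) / (27 * 39) = 2592 / 1053
OR = 2.4615

2.4615


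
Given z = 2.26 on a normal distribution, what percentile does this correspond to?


CDF(z) = 0.5 * (1 + erf(z/sqrt(2)))
erf(1.5981) = 0.9762
CDF = 0.9881
Percentile rank = 0.9881 * 100 = 98.81

98.81


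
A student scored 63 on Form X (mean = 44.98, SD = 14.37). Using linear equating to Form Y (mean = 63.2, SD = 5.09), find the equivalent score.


slope = SD_Y / SD_X = 5.09 / 14.37 ~ 0.3542
intercept = mean_Y - slope * mean_X = 63.2 - (5.09 / 14.37) * 44.98 ~ 47.2676
Y = slope * X + intercept. To avoid rounding drift from the rounded slope/intercept, evaluate the equivalent form Y = mean_Y + SD_Y * (X - mean_X) / SD_X at full precision:
Y = 63.2 + 5.09 * (63 - 44.98) / 14.37
Y = 63.2 + 5.09 * 18.02 / 14.37
Y = 63.2 + 91.7218 / 14.37
Y = 63.2 + 6.3829
Y = 69.5829

69.5829


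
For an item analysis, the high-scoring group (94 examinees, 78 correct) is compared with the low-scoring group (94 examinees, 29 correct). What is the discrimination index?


p_upper = 78/94 = 0.8298
p_lower = 29/94 = 0.3085
D = 0.8298 - 0.3085 = 0.5213

0.5213


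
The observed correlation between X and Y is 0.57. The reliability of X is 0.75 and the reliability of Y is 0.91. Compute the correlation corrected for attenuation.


r_corrected = rxy / sqrt(rxx * ryy)
= 0.57 / sqrt(0.75 * 0.91)
= 0.57 / sqrt(0.6825)
= 0.57 / 0.826136
r_corrected = 0.69

0.69


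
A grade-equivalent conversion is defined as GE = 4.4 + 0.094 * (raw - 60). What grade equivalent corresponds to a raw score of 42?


raw - median = 42 - 60 = -18
slope * diff = 0.094 * -18 = -1.692
GE = 4.4 + -1.692
GE = 2.708

2.708


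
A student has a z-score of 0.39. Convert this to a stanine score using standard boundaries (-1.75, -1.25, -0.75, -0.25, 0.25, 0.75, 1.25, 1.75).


Stanine boundaries: [-1.75, -1.25, -0.75, -0.25, 0.25, 0.75, 1.25, 1.75]
z = 0.39
Check each boundary:
  z >= -1.75 -> could be stanine 2
  z >= -1.25 -> could be stanine 3
  z >= -0.75 -> could be stanine 4
  z >= -0.25 -> could be stanine 5
  z >= 0.25 -> could be stanine 6
  z < 0.75
  z < 1.25
  z < 1.75
Highest qualifying boundary gives stanine = 6

6


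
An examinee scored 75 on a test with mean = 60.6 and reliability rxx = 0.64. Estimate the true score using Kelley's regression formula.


T_est = rxx * X + (1 - rxx) * mean
T_est = 0.64 * 75 + 0.36 * 60.6
T_est = 48.0 + 21.816
T_est = 69.816

69.816


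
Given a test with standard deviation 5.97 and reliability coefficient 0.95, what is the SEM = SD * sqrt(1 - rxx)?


SEM = SD * sqrt(1 - rxx)
SEM = 5.97 * sqrt(1 - 0.95)
SEM = 5.97 * sqrt(0.05) = 5.97 * 0.223607
SEM = 1.3349

1.3349


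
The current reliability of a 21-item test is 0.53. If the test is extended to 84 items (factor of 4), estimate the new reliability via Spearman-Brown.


r_new = (n * rxx) / (1 + (n-1) * rxx)
r_new = (4 * 0.53) / (1 + 3 * 0.53)
r_new = 2.12 / 2.59
r_new = 0.8185

0.8185


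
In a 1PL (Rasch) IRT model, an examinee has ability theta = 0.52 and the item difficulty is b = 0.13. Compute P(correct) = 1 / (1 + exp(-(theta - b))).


theta - b = 0.52 - 0.13 = 0.39
exp(-(theta - b)) = exp(-0.39) = 0.6771
P = 1 / (1 + 0.6771)
P = 0.5963

0.5963


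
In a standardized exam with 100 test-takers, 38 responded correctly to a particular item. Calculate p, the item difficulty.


Item difficulty p = number correct / total examinees
p = 38 / 100
p = 0.38

0.38


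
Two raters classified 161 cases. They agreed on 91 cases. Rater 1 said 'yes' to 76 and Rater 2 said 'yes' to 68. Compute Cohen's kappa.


P_o = 91/161 = 0.565217
P_e = (76*68 + 85*93) / 25921 = 0.50434
kappa = (P_o - P_e) / (1 - P_e)
kappa = (0.565217 - 0.50434) / (1 - 0.50434)
kappa = 0.1228

0.1228


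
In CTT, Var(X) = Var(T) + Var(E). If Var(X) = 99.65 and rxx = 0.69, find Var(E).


var_true = rxx * var_obs = 0.69 * 99.65 = 68.7585
var_error = var_obs - var_true
var_error = 99.65 - 68.7585
var_error = 30.8915

30.8915


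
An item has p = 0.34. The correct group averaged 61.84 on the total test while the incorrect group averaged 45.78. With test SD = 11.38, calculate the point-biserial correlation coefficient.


q = 1 - p = 0.66
rpb = ((M1 - M0) / SD) * sqrt(p * q)
rpb = ((61.84 - 45.78) / 11.38) * sqrt(0.34 * 0.66)
rpb = 0.6685

0.6685


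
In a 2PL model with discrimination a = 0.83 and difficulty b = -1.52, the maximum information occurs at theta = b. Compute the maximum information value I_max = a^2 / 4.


For 2PL, max info at theta = b = -1.52
I_max = a^2 / 4 = 0.83^2 / 4
= 0.6889 / 4
I_max = 0.1722

0.1722


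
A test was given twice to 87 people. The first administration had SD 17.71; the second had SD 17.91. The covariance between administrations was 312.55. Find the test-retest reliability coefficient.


r = cov(X,Y) / (SD_X * SD_Y)
r = 312.55 / (17.71 * 17.91)
r = 312.55 / 317.1861
r = 0.9854

0.9854


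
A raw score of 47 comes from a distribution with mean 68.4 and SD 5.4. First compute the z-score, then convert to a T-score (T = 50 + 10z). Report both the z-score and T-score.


z = (X - mean) / SD = (47 - 68.4) / 5.4
z = -21.4 / 5.4
z = -3.963
T-score = T = 50 + 10z
Carry z at full precision (z = -21.4 / 5.4) into the conversion:
T-score = 50 + 10 * (-21.4 / 5.4) = 50 + -214 / 5.4
T-score = 50 + -39.6296
T-score = 10.3704

10.3704


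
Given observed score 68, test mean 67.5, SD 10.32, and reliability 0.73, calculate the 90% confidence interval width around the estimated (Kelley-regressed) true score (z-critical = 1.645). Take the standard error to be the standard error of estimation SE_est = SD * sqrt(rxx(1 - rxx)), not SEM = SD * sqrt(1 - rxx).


True score estimate = 0.73*68 + 0.27*67.5 = 67.865
SE_est = SD * sqrt(rxx * (1 - rxx)) = 10.32 * sqrt(0.73 * 0.27) = 10.32 * sqrt(0.1971) = 4.581662
CI = T_est +/- z * SE_est, so width = 2 * z * SE_est = 2 * 1.645 * 4.581662
Width = 15.0737

15.0737


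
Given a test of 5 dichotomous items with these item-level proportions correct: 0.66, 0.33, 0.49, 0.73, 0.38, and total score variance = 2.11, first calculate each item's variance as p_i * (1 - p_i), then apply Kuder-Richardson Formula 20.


For each item, compute p_i * q_i:
  Item 1: 0.66 * 0.34 = 0.2244
  Item 2: 0.33 * 0.67 = 0.2211
  Item 3: 0.49 * 0.51 = 0.2499
  Item 4: 0.73 * 0.27 = 0.1971
  Item 5: 0.38 * 0.62 = 0.2356
Sum(p_i * q_i) = 0.2244 + 0.2211 + 0.2499 + 0.1971 + 0.2356 = 1.1281
KR-20 = (k/(k-1)) * (1 - Sum(p_i*q_i) / Var_total)
= (5/4) * (1 - 1.1281/2.11)
= 1.25 * 0.4654
KR-20 = 0.5817

0.5817


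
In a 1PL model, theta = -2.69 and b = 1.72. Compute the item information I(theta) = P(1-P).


P = 1/(1+exp(-(-2.69-1.72))) = 0.012
I = P*(1-P) = 0.012 * 0.988
I = 0.0119

0.0119


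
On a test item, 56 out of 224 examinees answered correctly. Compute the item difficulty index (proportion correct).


Item difficulty p = number correct / total examinees
p = 56 / 224
p = 0.25

0.25


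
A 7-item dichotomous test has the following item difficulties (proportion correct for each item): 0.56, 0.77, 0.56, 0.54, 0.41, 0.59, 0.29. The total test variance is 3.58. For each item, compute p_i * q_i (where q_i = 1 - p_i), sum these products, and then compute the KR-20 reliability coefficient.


For each item, compute p_i * q_i:
  Item 1: 0.56 * 0.44 = 0.2464
  Item 2: 0.77 * 0.23 = 0.1771
  Item 3: 0.56 * 0.44 = 0.2464
  Item 4: 0.54 * 0.46 = 0.2484
  Item 5: 0.41 * 0.59 = 0.2419
  Item 6: 0.59 * 0.41 = 0.2419
  Item 7: 0.29 * 0.71 = 0.2059
Sum(p_i * q_i) = 0.2464 + 0.1771 + 0.2464 + 0.2484 + 0.2419 + 0.2419 + 0.2059 = 1.608
KR-20 = (k/(k-1)) * (1 - Sum(p_i*q_i) / Var_total)
= (7/6) * (1 - 1.608/3.58)
= 1.1667 * 0.5508
KR-20 = 0.6426

0.6426


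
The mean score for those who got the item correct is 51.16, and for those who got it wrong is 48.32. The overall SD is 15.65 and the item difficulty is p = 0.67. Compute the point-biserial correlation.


q = 1 - p = 0.33
rpb = ((M1 - M0) / SD) * sqrt(p * q)
rpb = ((51.16 - 48.32) / 15.65) * sqrt(0.67 * 0.33)
rpb = 0.0853

0.0853


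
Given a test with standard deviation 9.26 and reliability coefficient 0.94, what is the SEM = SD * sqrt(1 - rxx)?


SEM = SD * sqrt(1 - rxx)
SEM = 9.26 * sqrt(1 - 0.94)
SEM = 9.26 * sqrt(0.06) = 9.26 * 0.244949
SEM = 2.2682

2.2682


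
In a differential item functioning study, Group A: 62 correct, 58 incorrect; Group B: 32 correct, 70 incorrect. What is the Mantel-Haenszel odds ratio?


Odds_A = 62/58 = 1.069
Odds_B = 32/70 = 0.4571
OR = Odds_A / Odds_B = 1.069 / 0.4571
Exactly, OR = (62 * 70) / (58 * 32) = 4340 / 1856
OR = 2.3384

2.3384


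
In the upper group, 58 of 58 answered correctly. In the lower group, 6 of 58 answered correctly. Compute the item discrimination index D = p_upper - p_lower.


p_upper = 58/58 = 1.0
p_lower = 6/58 = 0.1034
D = 1.0 - 0.1034 = 0.8966

0.8966


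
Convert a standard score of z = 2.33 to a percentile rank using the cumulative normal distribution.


CDF(z) = 0.5 * (1 + erf(z/sqrt(2)))
erf(1.6476) = 0.9802
CDF = 0.9901
Percentile rank = 0.9901 * 100 = 99.01

99.01


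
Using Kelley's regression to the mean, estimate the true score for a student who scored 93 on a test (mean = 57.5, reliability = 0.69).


T_est = rxx * X + (1 - rxx) * mean
T_est = 0.69 * 93 + 0.31 * 57.5
T_est = 64.17 + 17.825
T_est = 81.995

81.995


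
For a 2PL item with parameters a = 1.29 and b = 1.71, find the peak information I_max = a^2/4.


For 2PL, max info at theta = b = 1.71
I_max = a^2 / 4 = 1.29^2 / 4
= 1.6641 / 4
I_max = 0.416

0.416


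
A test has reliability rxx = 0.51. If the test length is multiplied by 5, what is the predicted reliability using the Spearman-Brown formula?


r_new = (n * rxx) / (1 + (n-1) * rxx)
r_new = (5 * 0.51) / (1 + 4 * 0.51)
r_new = 2.55 / 3.04
r_new = 0.8388

0.8388


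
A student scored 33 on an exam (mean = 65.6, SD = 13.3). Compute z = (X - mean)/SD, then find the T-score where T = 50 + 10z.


z = (X - mean) / SD = (33 - 65.6) / 13.3
z = -32.6 / 13.3
z = -2.4511
T-score = T = 50 + 10z
Carry z at full precision (z = -32.6 / 13.3) into the conversion:
T-score = 50 + 10 * (-32.6 / 13.3) = 50 + -326 / 13.3
T-score = 50 + -24.5113
T-score = 25.4887

25.4887


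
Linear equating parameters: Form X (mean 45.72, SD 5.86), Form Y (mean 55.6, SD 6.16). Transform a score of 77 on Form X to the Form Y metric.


slope = SD_Y / SD_X = 6.16 / 5.86 ~ 1.0512
intercept = mean_Y - slope * mean_X = 55.6 - (6.16 / 5.86) * 45.72 ~ 7.5394
Y = slope * X + intercept. To avoid rounding drift from the rounded slope/intercept, evaluate the equivalent form Y = mean_Y + SD_Y * (X - mean_X) / SD_X at full precision:
Y = 55.6 + 6.16 * (77 - 45.72) / 5.86
Y = 55.6 + 6.16 * 31.28 / 5.86
Y = 55.6 + 192.6848 / 5.86
Y = 55.6 + 32.8814
Y = 88.4814

88.4814


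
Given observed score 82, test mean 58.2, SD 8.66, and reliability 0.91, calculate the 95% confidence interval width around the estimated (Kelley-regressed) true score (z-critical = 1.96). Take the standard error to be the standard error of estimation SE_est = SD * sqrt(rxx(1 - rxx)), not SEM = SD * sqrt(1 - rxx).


True score estimate = 0.91*82 + 0.09*58.2 = 79.858
SE_est = SD * sqrt(rxx * (1 - rxx)) = 8.66 * sqrt(0.91 * 0.09) = 8.66 * sqrt(0.0819) = 2.478334
CI = T_est +/- z * SE_est, so width = 2 * z * SE_est = 2 * 1.96 * 2.478334
Width = 9.7151

9.7151


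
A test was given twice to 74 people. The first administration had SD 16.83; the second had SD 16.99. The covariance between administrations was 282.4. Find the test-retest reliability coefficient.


r = cov(X,Y) / (SD_X * SD_Y)
r = 282.4 / (16.83 * 16.99)
r = 282.4 / 285.9417
r = 0.9876

0.9876


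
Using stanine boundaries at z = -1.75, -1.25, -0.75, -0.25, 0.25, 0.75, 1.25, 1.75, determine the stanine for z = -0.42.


Stanine boundaries: [-1.75, -1.25, -0.75, -0.25, 0.25, 0.75, 1.25, 1.75]
z = -0.42
Check each boundary:
  z >= -1.75 -> could be stanine 2
  z >= -1.25 -> could be stanine 3
  z >= -0.75 -> could be stanine 4
  z < -0.25
  z < 0.25
  z < 0.75
  z < 1.25
  z < 1.75
Highest qualifying boundary gives stanine = 4

4


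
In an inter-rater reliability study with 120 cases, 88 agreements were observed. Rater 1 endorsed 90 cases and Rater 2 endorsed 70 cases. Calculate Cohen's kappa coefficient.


P_o = 88/120 = 0.733333
P_e = (90*70 + 30*50) / 14400 = 0.541667
kappa = (P_o - P_e) / (1 - P_e)
kappa = (0.733333 - 0.541667) / (1 - 0.541667)
kappa = 0.4182

0.4182


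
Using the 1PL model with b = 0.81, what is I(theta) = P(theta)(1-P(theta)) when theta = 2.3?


P = 1/(1+exp(-(2.3-0.81))) = 0.8161
I = P*(1-P) = 0.8161 * 0.1839
I = 0.1501

0.1501


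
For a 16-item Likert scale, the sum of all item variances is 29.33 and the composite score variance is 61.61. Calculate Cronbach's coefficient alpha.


alpha = (k/(k-1)) * (1 - sum(si^2)/s_total^2)
= (16/15) * (1 - 29.33/61.61)
alpha = 0.5589

0.5589


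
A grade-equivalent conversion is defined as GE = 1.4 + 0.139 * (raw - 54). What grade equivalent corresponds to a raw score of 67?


raw - median = 67 - 54 = 13
slope * diff = 0.139 * 13 = 1.807
GE = 1.4 + 1.807
GE = 3.207

3.207


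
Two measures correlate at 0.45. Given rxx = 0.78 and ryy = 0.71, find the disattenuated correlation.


r_corrected = rxy / sqrt(rxx * ryy)
= 0.45 / sqrt(0.78 * 0.71)
= 0.45 / sqrt(0.5538)
= 0.45 / 0.744177
r_corrected = 0.6047

0.6047


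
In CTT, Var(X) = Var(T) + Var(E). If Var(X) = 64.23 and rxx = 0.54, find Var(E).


var_true = rxx * var_obs = 0.54 * 64.23 = 34.6842
var_error = var_obs - var_true
var_error = 64.23 - 34.6842
var_error = 29.5458

29.5458


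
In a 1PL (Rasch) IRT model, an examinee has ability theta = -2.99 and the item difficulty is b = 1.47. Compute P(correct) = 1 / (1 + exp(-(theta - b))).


theta - b = -2.99 - 1.47 = -4.46
exp(-(theta - b)) = exp(4.46) = 86.4875
P = 1 / (1 + 86.4875)
P = 0.0114

0.0114


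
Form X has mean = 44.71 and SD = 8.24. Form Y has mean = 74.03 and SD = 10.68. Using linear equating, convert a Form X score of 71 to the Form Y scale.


slope = SD_Y / SD_X = 10.68 / 8.24 ~ 1.2961
intercept = mean_Y - slope * mean_X = 74.03 - (10.68 / 8.24) * 44.71 ~ 16.0806
Y = slope * X + intercept. To avoid rounding drift from the rounded slope/intercept, evaluate the equivalent form Y = mean_Y + SD_Y * (X - mean_X) / SD_X at full precision:
Y = 74.03 + 10.68 * (71 - 44.71) / 8.24
Y = 74.03 + 10.68 * 26.29 / 8.24
Y = 74.03 + 280.7772 / 8.24
Y = 74.03 + 34.0749
Y = 108.1049

108.1049


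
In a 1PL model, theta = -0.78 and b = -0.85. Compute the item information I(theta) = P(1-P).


P = 1/(1+exp(-(-0.78--0.85))) = 0.5175
I = P*(1-P) = 0.5175 * 0.4825
I = 0.2497

0.2497


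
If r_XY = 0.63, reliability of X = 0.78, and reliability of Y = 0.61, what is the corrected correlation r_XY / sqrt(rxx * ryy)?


r_corrected = rxy / sqrt(rxx * ryy)
= 0.63 / sqrt(0.78 * 0.61)
= 0.63 / sqrt(0.4758)
= 0.63 / 0.689783
r_corrected = 0.9133

0.9133
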